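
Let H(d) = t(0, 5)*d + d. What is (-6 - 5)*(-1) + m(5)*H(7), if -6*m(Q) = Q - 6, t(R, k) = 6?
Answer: 115/6 ≈ 19.167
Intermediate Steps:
m(Q) = 1 - Q/6 (m(Q) = -(Q - 6)/6 = -(-6 + Q)/6 = 1 - Q/6)
H(d) = 7*d (H(d) = 6*d + d = 7*d)
(-6 - 5)*(-1) + m(5)*H(7) = (-6 - 5)*(-1) + (1 - ⅙*5)*(7*7) = -11*(-1) + (1 - ⅚)*49 = 11 + (⅙)*49 = 11 + 49/6 = 115/6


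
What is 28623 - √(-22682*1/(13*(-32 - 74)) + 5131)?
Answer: 28623 - 10*√24436074/689 ≈ 28551.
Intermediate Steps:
28623 - √(-22682*1/(13*(-32 - 74)) + 5131) = 28623 - √(-22682/(13*(-106)) + 5131) = 28623 - √(-22682/(-1378) + 5131) = 28623 - √(-22682*(-1/1378) + 5131) = 28623 - √(11341/689 + 5131) = 28623 - √(3546600/689) = 28623 - 10*√24436074/689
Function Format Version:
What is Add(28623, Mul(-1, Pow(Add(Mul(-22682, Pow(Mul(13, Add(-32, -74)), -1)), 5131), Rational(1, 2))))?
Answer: Add(28623, Mul(Rational(-10, 689), Pow(24436074, Rational(1, 2)))) ≈ 28551.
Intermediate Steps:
Add(28623, Mul(-1, Pow(Add(Mul(-22682, Pow(Mul(13, Add(-32, -74)), -1)), 5131), Rational(1, 2)))) = Add(28623, Mul(-1, Pow(Add(Mul(-22682, Pow(Mul(13, -106), -1)), 5131), Rational(1, 2)))) = Add(28623, Mul(-1, Pow(Add(Mul(-22682, Pow(-1378, -1)), 5131), Rational(1, 2)))) = Add(28623, Mul(-1, Pow(Add(Mul(-22682, Rational(-1, 1378)), 5131), Rational(1, 2)))) = Add(28623, Mul(-1, Pow(Add(Rational(11341, 689), 5131), Rational(1, 2)))) = Add(28623, Mul(-1, Pow(Rational(3546600, 689), Rational(1, 2)))) = Add(28623, Mul(-1, Mul(Rational(10, 689), Pow(24436074, Rational(1, 2))))) = Add(28623, Mul(Rational(-10, 689), Pow(24436074, Rational(1, 2))))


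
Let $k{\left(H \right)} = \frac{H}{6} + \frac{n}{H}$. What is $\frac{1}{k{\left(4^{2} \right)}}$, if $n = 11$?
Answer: $\frac{48}{161} \approx 0.29814$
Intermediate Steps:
$k{\left(H \right)} = \frac{11}{H} + \frac{H}{6}$ ($k{\left(H \right)} = \frac{H}{6} + \frac{11}{H} = \frac{11}{H} + \frac{H}{6}$)
$\frac{1}{k{\left(4^{2} \right)}} = \frac{1}{\frac{11}{4^{2}} + \frac{4^{2}}{6}} = \frac{1}{\frac{11}{16} + \frac{1}{6} \cdot 16} = \frac{1}{11 \cdot \frac{1}{16} + \frac{8}{3}} = \frac{1}{\frac{11}{16} + \frac{8}{3}} = \frac{1}{\frac{161}{48}} = \frac{48}{161}$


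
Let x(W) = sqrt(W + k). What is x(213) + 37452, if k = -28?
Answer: 37452 + sqrt(185) ≈ 37466.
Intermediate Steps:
x(W) = sqrt(-28 + W) (x(W) = sqrt(W - 28) = sqrt(-28 + W))
x(213) + 37452 = sqrt(-28 + 213) + 37452 = sqrt(185) + 37452 = 37452 + sqrt(185)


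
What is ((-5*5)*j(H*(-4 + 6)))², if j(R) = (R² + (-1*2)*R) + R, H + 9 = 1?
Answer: 46240000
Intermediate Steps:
H = -8 (H = -9 + 1 = -8)
j(R) = R² - R (j(R) = (R² - 2*R) + R = R² - R)
((-5*5)*j(H*(-4 + 6)))² = ((-5*5)*((-8*(-4 + 6))*(-1 - 8*(-4 + 6))))² = (-25*(-8*2)*(-1 - 8*2))² = (-(-400)*(-1 - 16))² = (-(-400)*(-17))² = (-25*272)² = (-6800)² = 46240000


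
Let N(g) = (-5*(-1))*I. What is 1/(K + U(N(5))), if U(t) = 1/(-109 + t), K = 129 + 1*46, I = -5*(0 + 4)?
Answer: 209/36574 ≈ 0.0057144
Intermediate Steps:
I = -20 (I = -5*4 = -20)
N(g) = -100 (N(g) = -5*(-1)*(-20) = 5*(-20) = -100)
K = 175 (K = 129 + 46 = 175)
1/(K + U(N(5))) = 1/(175 + 1/(-109 - 100)) = 1/(175 + 1/(-209)) = 1/(175 - 1/209) = 1/(36574/209) = 209/36574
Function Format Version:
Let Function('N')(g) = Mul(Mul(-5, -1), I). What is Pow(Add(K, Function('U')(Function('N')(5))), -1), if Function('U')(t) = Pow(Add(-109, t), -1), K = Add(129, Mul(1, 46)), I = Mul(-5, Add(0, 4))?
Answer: Rational(209, 36574) ≈ 0.0057144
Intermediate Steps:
I = -20 (I = Mul(-5, 4) = -20)
Function('N')(g) = -100 (Function('N')(g) = Mul(Mul(-5, -1), -20) = Mul(5, -20) = -100)
K = 175 (K = Add(129, 46) = 175)
Pow(Add(K, Function('U')(Function('N')(5))), -1) = Pow(Add(175, Pow(Add(-109, -100), -1)), -1) = Pow(Add(175, Pow(-209, -1)), -1) = Pow(Add(175, Rational(-1, 209)), -1) = Pow(Rational(36574, 209), -1) = Rational(209, 36574)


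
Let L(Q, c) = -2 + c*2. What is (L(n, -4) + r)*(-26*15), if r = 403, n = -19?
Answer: -153270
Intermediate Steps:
L(Q, c) = -2 + 2*c
(L(n, -4) + r)*(-26*15) = ((-2 + 2*(-4)) + 403)*(-26*15) = ((-2 - 8) + 403)*(-390) = (-10 + 403)*(-390) = 393*(-390) = -153270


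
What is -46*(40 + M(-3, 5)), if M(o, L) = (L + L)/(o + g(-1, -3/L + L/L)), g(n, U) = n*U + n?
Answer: -19090/11 ≈ -1735.5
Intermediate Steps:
g(n, U) = n + U*n (g(n, U) = U*n + n = n + U*n)
M(o, L) = 2*L/(-2 + o + 3/L) (M(o, L) = (L + L)/(o - (1 + (-3/L + L/L))) = (2*L)/(o - (1 + (-3/L + 1))) = (2*L)/(o - (1 + (1 - 3/L))) = (2*L)/(o - (2 - 3/L)) = (2*L)/(o + (-2 + 3/L)) = (2*L)/(-2 + o + 3/L) = 2*L/(-2 + o + 3/L))
-46*(40 + M(-3, 5)) = -46*(40 + 2*5**2/(3 - 2*5 + 5*(-3))) = -46*(40 + 2*25/(3 - 10 - 15)) = -46*(40 + 2*25/(-22)) = -46*(40 + 2*25*(-1/22)) = -46*(40 - 25/11) = -46*415/11 = -19090/11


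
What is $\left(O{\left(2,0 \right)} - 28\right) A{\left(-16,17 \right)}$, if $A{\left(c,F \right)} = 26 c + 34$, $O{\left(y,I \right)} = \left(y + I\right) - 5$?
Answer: $11842$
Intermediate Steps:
$O{\left(y,I \right)} = -5 + I + y$ ($O{\left(y,I \right)} = \left(I + y\right) - 5 = -5 + I + y$)
$A{\left(c,F \right)} = 34 + 26 c$
$\left(O{\left(2,0 \right)} - 28\right) A{\left(-16,17 \right)} = \left(\left(-5 + 0 + 2\right) - 28\right) \left(34 + 26 \left(-16\right)\right) = \left(-3 - 28\right) \left(34 - 416\right) = \left(-31\right) \left(-382\right) = 11842$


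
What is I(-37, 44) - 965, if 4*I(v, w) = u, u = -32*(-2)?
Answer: -949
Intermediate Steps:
u = 64
I(v, w) = 16 (I(v, w) = (¼)*64 = 16)
I(-37, 44) - 965 = 16 - 965 = -949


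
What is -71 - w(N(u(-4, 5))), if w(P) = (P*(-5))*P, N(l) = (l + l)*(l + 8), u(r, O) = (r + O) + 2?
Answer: 21709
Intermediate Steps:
u(r, O) = 2 + O + r (u(r, O) = (O + r) + 2 = 2 + O + r)
N(l) = 2*l*(8 + l) (N(l) = (2*l)*(8 + l) = 2*l*(8 + l))
w(P) = -5*P² (w(P) = (-5*P)*P = -5*P²)
-71 - w(N(u(-4, 5))) = -71 - (-5)*(2*(2 + 5 - 4)*(8 + (2 + 5 - 4)))² = -71 - (-5)*(2*3*(8 + 3))² = -71 - (-5)*(2*3*11)² = -71 - (-5)*66² = -71 - (-5)*4356 = -71 - 1*(-21780) = -71 + 21780 = 21709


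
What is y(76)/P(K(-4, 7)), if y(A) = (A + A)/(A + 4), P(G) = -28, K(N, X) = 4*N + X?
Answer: -19/280 ≈ -0.067857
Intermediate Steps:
K(N, X) = X + 4*N
y(A) = 2*A/(4 + A) (y(A) = (2*A)/(4 + A) = 2*A/(4 + A))
y(76)/P(K(-4, 7)) = (2*76/(4 + 76))/(-28) = (2*76/80)*(-1/28) = (2*76*(1/80))*(-1/28) = (19/10)*(-1/28) = -19/280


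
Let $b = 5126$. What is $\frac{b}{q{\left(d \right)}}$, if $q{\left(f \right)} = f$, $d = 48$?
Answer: $\frac{2563}{24} \approx 106.79$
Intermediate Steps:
$\frac{b}{q{\left(d \right)}} = \frac{5126}{48} = 5126 \cdot \frac{1}{48} = \frac{2563}{24}$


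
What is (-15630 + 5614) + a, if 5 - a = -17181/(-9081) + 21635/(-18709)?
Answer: -188995346957/18877381 ≈ -10012.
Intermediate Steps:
a = 80501139/18877381 (a = 5 - (-17181/(-9081) + 21635/(-18709)) = 5 - (-17181*(-1/9081) + 21635*(-1/18709)) = 5 - (1909/1009 - 21635/18709) = 5 - 1*13885766/18877381 = 5 - 13885766/18877381 = 80501139/18877381 ≈ 4.2644)
(-15630 + 5614) + a = (-15630 + 5614) + 80501139/18877381 = -10016 + 80501139/18877381 = -188995346957/18877381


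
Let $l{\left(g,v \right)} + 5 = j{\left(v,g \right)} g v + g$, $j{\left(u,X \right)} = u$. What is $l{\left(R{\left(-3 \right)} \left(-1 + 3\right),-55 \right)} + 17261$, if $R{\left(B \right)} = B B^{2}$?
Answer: $-146148$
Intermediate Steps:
$R{\left(B \right)} = B^{3}$
$l{\left(g,v \right)} = -5 + g + g v^{2}$ ($l{\left(g,v \right)} = -5 + \left(v g v + g\right) = -5 + \left(g v v + g\right) = -5 + \left(g v^{2} + g\right) = -5 + \left(g + g v^{2}\right) = -5 + g + g v^{2}$)
$l{\left(R{\left(-3 \right)} \left(-1 + 3\right),-55 \right)} + 17261 = \left(-5 + \left(-3\right)^{3} \left(-1 + 3\right) + \left(-3\right)^{3} \left(-1 + 3\right) \left(-55\right)^{2}\right) + 17261 = \left(-5 - 54 + \left(-27\right) 2 \cdot 3025\right) + 17261 = \left(-5 - 54 - 163350\right) + 17261 = -163409 + 17261 = -146148$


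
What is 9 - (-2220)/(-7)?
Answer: -2157/7 ≈ -308.14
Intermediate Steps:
9 - (-2220)/(-7) = 9 - (-2220)*(-1)/7 = 9 - 111*20/7 = 9 - 2220/7 = -2157/7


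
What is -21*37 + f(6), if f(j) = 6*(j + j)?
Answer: -705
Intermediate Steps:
f(j) = 12*j (f(j) = 6*(2*j) = 12*j)
-21*37 + f(6) = -21*37 + 12*6 = -777 + 72 = -705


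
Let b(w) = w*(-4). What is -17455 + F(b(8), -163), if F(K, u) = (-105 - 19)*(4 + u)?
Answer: 2261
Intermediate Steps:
b(w) = -4*w
F(K, u) = -496 - 124*u (F(K, u) = -124*(4 + u) = -496 - 124*u)
-17455 + F(b(8), -163) = -17455 + (-496 - 124*(-163)) = -17455 + (-496 + 20212) = -17455 + 19716 = 2261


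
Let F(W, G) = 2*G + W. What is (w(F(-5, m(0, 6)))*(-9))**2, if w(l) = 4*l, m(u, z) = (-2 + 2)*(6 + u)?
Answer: 32400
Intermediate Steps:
m(u, z) = 0 (m(u, z) = 0*(6 + u) = 0)
F(W, G) = W + 2*G
(w(F(-5, m(0, 6)))*(-9))**2 = ((4*(-5 + 2*0))*(-9))**2 = ((4*(-5 + 0))*(-9))**2 = ((4*(-5))*(-9))**2 = (-20*(-9))**2 = 180**2 = 32400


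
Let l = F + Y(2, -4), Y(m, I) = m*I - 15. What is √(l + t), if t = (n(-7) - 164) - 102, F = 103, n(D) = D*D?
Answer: I*√137 ≈ 11.705*I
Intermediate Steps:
n(D) = D²
Y(m, I) = -15 + I*m (Y(m, I) = I*m - 15 = -15 + I*m)
l = 80 (l = 103 + (-15 - 4*2) = 103 + (-15 - 8) = 103 - 23 = 80)
t = -217 (t = ((-7)² - 164) - 102 = (49 - 164) - 102 = -115 - 102 = -217)
√(l + t) = √(80 - 217) = √(-137) = I*√137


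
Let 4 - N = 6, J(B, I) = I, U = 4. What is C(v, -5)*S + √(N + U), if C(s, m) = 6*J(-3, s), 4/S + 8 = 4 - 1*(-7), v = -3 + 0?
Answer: -24 + √2 ≈ -22.586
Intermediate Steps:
N = -2 (N = 4 - 1*6 = 4 - 6 = -2)
v = -3
S = 4/3 (S = 4/(-8 + (4 - 1*(-7))) = 4/(-8 + (4 + 7)) = 4/(-8 + 11) = 4/3 ≈ 1.3333)
C(s, m) = 6*s
C(v, -5)*S + √(N + U) = (6*(-3))*(4/3) + √(-2 + 4) = -18*4/3 + √2 = -24 + √2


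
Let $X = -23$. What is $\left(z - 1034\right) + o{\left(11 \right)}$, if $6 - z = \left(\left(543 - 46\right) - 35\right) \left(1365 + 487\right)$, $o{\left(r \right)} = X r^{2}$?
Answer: $-859435$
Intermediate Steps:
$o{\left(r \right)} = - 23 r^{2}$
$z = -855618$ ($z = 6 - \left(\left(543 - 46\right) - 35\right) \left(1365 + 487\right) = 6 - \left(\left(543 - 46\right) - 35\right) 1852 = 6 - \left(497 - 35\right) 1852 = 6 - 462 \cdot 1852 = 6 - 855624 = -855618$)
$\left(z - 1034\right) + o{\left(11 \right)} = \left(-855618 - 1034\right) - 23 \cdot 11^{2} = -856652 - 2783 = -859435$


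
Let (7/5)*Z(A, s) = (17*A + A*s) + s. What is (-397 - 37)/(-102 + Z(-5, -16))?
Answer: 434/117 ≈ 3.7094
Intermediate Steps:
Z(A, s) = 5*s/7 + 85*A/7 + 5*A*s/7 (Z(A, s) = 5*((17*A + A*s) + s)/7 = 5*(s + 17*A + A*s)/7 = 5*s/7 + 85*A/7 + 5*A*s/7)
(-397 - 37)/(-102 + Z(-5, -16)) = (-397 - 37)/(-102 + ((5/7)*(-16) + (85/7)*(-5) + (5/7)*(-5)*(-16))) = -434/(-102 + (-80/7 - 425/7 + 400/7)) = -434/(-102 - 15) = -434/(-117) = -434*(-1/117) = 434/117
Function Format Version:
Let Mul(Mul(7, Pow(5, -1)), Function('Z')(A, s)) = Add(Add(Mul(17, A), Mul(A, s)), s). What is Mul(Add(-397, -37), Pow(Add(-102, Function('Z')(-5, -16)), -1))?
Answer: Rational(434, 117) ≈ 3.7094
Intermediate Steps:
Function('Z')(A, s) = Add(Mul(Rational(5, 7), s), Mul(Rational(85, 7), A), Mul(Rational(5, 7), A, s)) (Function('Z')(A, s) = Mul(Rational(5, 7), Add(Add(Mul(17, A), Mul(A, s)), s)) = Mul(Rational(5, 7), Add(s, Mul(17, A), Mul(A, s))) = Add(Mul(Rational(5, 7), s), Mul(Rational(85, 7), A), Mul(Rational(5, 7), A, s)))
Mul(Add(-397, -37), Pow(Add(-102, Function('Z')(-5, -16)), -1)) = Mul(Add(-397, -37), Pow(Add(-102, Add(Mul(Rational(5, 7), -16), Mul(Rational(85, 7), -5), Mul(Rational(5, 7), -5, -16))), -1)) = Mul(-434, Pow(Add(-102, Add(Rational(-80, 7), Rational(-425, 7), Rational(400, 7))), -1)) = Mul(-434, Pow(Add(-102, -15), -1)) = Mul(-434, Pow(-117, -1)) = Mul(-434, Rational(-1, 117)) = Rational(434, 117)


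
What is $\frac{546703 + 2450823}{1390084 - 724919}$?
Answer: $\frac{2997526}{665165} \approx 4.5064$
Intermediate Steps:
$\frac{546703 + 2450823}{1390084 - 724919} = \frac{2997526}{665165}$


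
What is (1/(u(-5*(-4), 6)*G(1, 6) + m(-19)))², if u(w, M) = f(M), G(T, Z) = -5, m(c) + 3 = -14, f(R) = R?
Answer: 1/2209 ≈ 0.00045269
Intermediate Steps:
m(c) = -17 (m(c) = -3 - 14 = -17)
u(w, M) = M
(1/(u(-5*(-4), 6)*G(1, 6) + m(-19)))² = (1/(6*(-5) - 17))² = (1/(-30 - 17))² = (1/(-47))² = (-1/47)² = 1/2209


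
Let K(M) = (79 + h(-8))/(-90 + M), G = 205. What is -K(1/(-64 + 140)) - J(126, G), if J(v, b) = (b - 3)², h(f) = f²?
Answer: -279047688/6839 ≈ -40802.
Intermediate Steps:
J(v, b) = (-3 + b)²
K(M) = 143/(-90 + M) (K(M) = (79 + (-8)²)/(-90 + M) = (79 + 64)/(-90 + M) = 143/(-90 + M))
-K(1/(-64 + 140)) - J(126, G) = -143/(-90 + 1/(-64 + 140)) - (-3 + 205)² = -143/(-90 + 1/76) - 1*202² = -143/(-90 + 1/76) - 1*40804 = -143/(-6839/76) - 40804 = -143*(-76)/6839 - 40804 = -1*(-10868/6839) - 40804 = 10868/6839 - 40804 = -279047688/6839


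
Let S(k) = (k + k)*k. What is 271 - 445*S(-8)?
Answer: -56689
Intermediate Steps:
S(k) = 2*k**2 (S(k) = (2*k)*k = 2*k**2)
271 - 445*S(-8) = 271 - 890*(-8)**2 = 271 - 890*64 = 271 - 445*128 = 271 - 56960 = -56689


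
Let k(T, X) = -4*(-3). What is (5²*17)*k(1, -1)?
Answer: 5100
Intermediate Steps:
k(T, X) = 12
(5²*17)*k(1, -1) = (5²*17)*12 = (25*17)*12 = 425*12 = 5100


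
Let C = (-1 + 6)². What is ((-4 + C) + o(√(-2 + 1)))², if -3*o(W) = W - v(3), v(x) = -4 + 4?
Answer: (63 - I)²/9 ≈ 440.89 - 14.0*I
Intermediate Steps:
v(x) = 0
C = 25 (C = 5² = 25)
o(W) = -W/3 (o(W) = -(W - 1*0)/3 = -(W + 0)/3 = -W/3)
((-4 + C) + o(√(-2 + 1)))² = ((-4 + 25) - √(-2 + 1)/3)² = (21 - I/3)²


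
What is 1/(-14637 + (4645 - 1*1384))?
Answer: -1/11376 ≈ -8.7904e-5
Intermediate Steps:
1/(-14637 + (4645 - 1*1384)) = 1/(-14637 + (4645 - 1384)) = 1/(-14637 + 3261) = 1/(-11376) = -1/11376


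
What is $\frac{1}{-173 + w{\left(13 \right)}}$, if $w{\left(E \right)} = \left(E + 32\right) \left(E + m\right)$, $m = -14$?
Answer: $- \frac{1}{218} \approx -0.0045872$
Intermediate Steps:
$w{\left(E \right)} = \left(-14 + E\right) \left(32 + E\right)$ ($w{\left(E \right)} = \left(E + 32\right) \left(E - 14\right) = \left(32 + E\right) \left(-14 + E\right) = \left(-14 + E\right) \left(32 + E\right)$)
$\frac{1}{-173 + w{\left(13 \right)}} = \frac{1}{-173 + \left(-448 + 13^{2} + 18 \cdot 13\right)} = \frac{1}{-173 + \left(-448 + 169 + 234\right)} = \frac{1}{-173 - 45} = \frac{1}{-218} = - \frac{1}{218}$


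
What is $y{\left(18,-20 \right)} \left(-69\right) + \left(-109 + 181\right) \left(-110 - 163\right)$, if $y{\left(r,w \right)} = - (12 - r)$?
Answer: $-20070$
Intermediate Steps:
$y{\left(r,w \right)} = -12 + r$
$y{\left(18,-20 \right)} \left(-69\right) + \left(-109 + 181\right) \left(-110 - 163\right) = \left(-12 + 18\right) \left(-69\right) + \left(-109 + 181\right) \left(-110 - 163\right) = 6 \left(-69\right) + 72 \left(-273\right) = -414 - 19656 = -20070$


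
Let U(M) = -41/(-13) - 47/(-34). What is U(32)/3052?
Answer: 2005/1348984 ≈ 0.0014863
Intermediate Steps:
U(M) = 2005/442 (U(M) = -41*(-1/13) - 47*(-1/34) = 41/13 + 47/34 = 2005/442)
U(32)/3052 = (2005/442)/3052 = (2005/442)*(1/3052) = 2005/1348984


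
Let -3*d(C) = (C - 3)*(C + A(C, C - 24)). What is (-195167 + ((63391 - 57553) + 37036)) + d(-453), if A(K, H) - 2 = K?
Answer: -289701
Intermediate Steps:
A(K, H) = 2 + K
d(C) = -(-3 + C)*(2 + 2*C)/3 (d(C) = -(C - 3)*(C + (2 + C))/3 = -(-3 + C)*(2 + 2*C)/3)
(-195167 + ((63391 - 57553) + 37036)) + d(-453) = (-195167 + ((63391 - 57553) + 37036)) + (2 - ⅔*(-453)² + (4/3)*(-453)) = (-195167 + (5838 + 37036)) + (2 - ⅔*205209 - 604) = (-195167 + 42874) + (2 - 136806 - 604) = -152293 - 137408 = -289701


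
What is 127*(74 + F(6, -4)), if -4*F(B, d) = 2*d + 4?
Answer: 9525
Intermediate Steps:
F(B, d) = -1 - d/2 (F(B, d) = -(2*d + 4)/4 = -(4 + 2*d)/4 = -1 - d/2)
127*(74 + F(6, -4)) = 127*(74 + (-1 - ½*(-4))) = 127*(74 + (-1 + 2)) = 127*(74 + 1) = 127*75 = 9525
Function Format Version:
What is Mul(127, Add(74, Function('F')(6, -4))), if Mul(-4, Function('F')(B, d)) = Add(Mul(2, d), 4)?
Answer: 9525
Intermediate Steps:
Function('F')(B, d) = Add(-1, Mul(Rational(-1, 2), d)) (Function('F')(B, d) = Mul(Rational(-1, 4), Add(Mul(2, d), 4)) = Mul(Rational(-1, 4), Add(4, Mul(2, d))) = Add(-1, Mul(Rational(-1, 2), d)))
Mul(127, Add(74, Function('F')(6, -4))) = Mul(127, Add(74, Add(-1, Mul(Rational(-1, 2), -4)))) = Mul(127, Add(74, Add(-1, 2))) = Mul(127, Add(74, 1)) = Mul(127, 75) = 9525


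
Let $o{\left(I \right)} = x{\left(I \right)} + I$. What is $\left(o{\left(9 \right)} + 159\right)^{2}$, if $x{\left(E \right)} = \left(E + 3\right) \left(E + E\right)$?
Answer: $147456$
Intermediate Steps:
$x{\left(E \right)} = 2 E \left(3 + E\right)$ ($x{\left(E \right)} = \left(3 + E\right) 2 E = 2 E \left(3 + E\right)$)
$o{\left(I \right)} = I + 2 I \left(3 + I\right)$ ($o{\left(I \right)} = 2 I \left(3 + I\right) + I = I + 2 I \left(3 + I\right)$)
$\left(o{\left(9 \right)} + 159\right)^{2} = \left(9 \left(7 + 2 \cdot 9\right) + 159\right)^{2} = \left(9 \left(7 + 18\right) + 159\right)^{2} = \left(9 \cdot 25 + 159\right)^{2} = \left(225 + 159\right)^{2} = 384^{2} = 147456$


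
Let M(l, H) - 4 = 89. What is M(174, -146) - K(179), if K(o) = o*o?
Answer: -31948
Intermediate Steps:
M(l, H) = 93 (M(l, H) = 4 + 89 = 93)
K(o) = o²
M(174, -146) - K(179) = 93 - 1*179² = 93 - 1*32041 = 93 - 32041 = -31948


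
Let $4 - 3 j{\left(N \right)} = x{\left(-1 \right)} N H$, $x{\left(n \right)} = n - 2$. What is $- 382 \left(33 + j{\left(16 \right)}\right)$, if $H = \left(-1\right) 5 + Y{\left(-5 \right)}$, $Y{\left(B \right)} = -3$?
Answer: $\frac{107342}{3} \approx 35781.0$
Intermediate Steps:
$x{\left(n \right)} = -2 + n$
$H = -8$ ($H = \left(-1\right) 5 - 3 = -5 - 3 = -8$)
$j{\left(N \right)} = \frac{4}{3} - 8 N$ ($j{\left(N \right)} = \frac{4}{3} - \frac{\left(-2 - 1\right) N \left(-8\right)}{3} = \frac{4}{3} - \frac{- 3 N \left(-8\right)}{3} = \frac{4}{3} - \frac{24 N}{3} = \frac{4}{3} - 8 N$)
$- 382 \left(33 + j{\left(16 \right)}\right) = - 382 \left(33 + \left(\frac{4}{3} - 128\right)\right) = - 382 \left(33 - \frac{380}{3}\right) = \left(-382\right) \left(- \frac{281}{3}\right) = \frac{107342}{3}$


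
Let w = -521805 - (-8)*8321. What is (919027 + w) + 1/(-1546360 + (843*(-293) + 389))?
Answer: 831561556299/1792970 ≈ 4.6379e+5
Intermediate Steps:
w = -455237 (w = -521805 - 1*(-66568) = -521805 + 66568 = -455237)
(919027 + w) + 1/(-1546360 + (843*(-293) + 389)) = (919027 - 455237) + 1/(-1546360 + (843*(-293) + 389)) = 463790 + 1/(-1546360 + (-246999 + 389)) = 463790 + 1/(-1546360 - 246610) = 463790 + 1/(-1792970) = 463790 - 1/1792970 = 831561556299/1792970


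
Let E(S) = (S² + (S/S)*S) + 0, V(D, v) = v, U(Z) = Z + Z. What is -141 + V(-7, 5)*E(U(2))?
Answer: -41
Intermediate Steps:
U(Z) = 2*Z
E(S) = S + S² (E(S) = (S² + 1*S) + 0 = (S² + S) + 0 = (S + S²) + 0 = S + S²)
-141 + V(-7, 5)*E(U(2)) = -141 + 5*((2*2)*(1 + 2*2)) = -141 + 5*(4*(1 + 4)) = -141 + 5*(4*5) = -141 + 5*20 = -141 + 100 = -41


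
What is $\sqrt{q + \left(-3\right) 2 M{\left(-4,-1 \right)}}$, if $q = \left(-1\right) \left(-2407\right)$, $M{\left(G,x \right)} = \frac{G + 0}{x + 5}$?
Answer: $\sqrt{2413} \approx 49.122$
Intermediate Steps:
$M{\left(G,x \right)} = \frac{G}{5 + x}$
$q = 2407$
$\sqrt{q + \left(-3\right) 2 M{\left(-4,-1 \right)}} = \sqrt{2407 + \left(-3\right) 2 \left(- \frac{4}{5 - 1}\right)} = \sqrt{2407 - 6 \left(- \frac{4}{4}\right)} = \sqrt{2407 - 6 \left(\left(-4\right) \frac{1}{4}\right)} = \sqrt{2407 - -6} = \sqrt{2407 + 6} = \sqrt{2413}$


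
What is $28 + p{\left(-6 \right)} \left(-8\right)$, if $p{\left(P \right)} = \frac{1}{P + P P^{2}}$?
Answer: $\frac{3112}{111} \approx 28.036$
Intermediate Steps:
$p{\left(P \right)} = \frac{1}{P + P^{3}}$
$28 + p{\left(-6 \right)} \left(-8\right) = 28 + \frac{1}{-6 + \left(-6\right)^{3}} \left(-8\right) = 28 + \frac{1}{-6 - 216} \left(-8\right) = 28 + \frac{1}{-222} \left(-8\right) = 28 - - \frac{4}{111} = 28 + \frac{4}{111} = \frac{3112}{111}$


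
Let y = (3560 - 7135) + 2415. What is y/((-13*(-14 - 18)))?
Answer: -145/52 ≈ -2.7885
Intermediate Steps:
y = -1160 (y = -3575 + 2415 = -1160)
y/((-13*(-14 - 18))) = -1160*(-1/(13*(-14 - 18))) = -1160/((-13*(-32))) = -1160/416 = -1160*1/416 = -145/52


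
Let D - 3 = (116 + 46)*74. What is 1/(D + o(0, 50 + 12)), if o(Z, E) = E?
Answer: 1/12053 ≈ 8.2967e-5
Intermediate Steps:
D = 11991 (D = 3 + (116 + 46)*74 = 3 + 162*74 = 3 + 11988 = 11991)
1/(D + o(0, 50 + 12)) = 1/(11991 + (50 + 12)) = 1/(11991 + 62) = 1/12053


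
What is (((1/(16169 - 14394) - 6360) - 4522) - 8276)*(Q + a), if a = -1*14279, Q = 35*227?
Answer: 215390513966/1775 ≈ 1.2135e+8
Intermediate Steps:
Q = 7945
a = -14279
(((1/(16169 - 14394) - 6360) - 4522) - 8276)*(Q + a) = (((1/(16169 - 14394) - 6360) - 4522) - 8276)*(7945 - 14279) = (((1/1775 - 6360) - 4522) - 8276)*(-6334) = ((-11288999/1775 - 4522) - 8276)*(-6334) = (-19315549/1775 - 8276)*(-6334) = -34005449/1775*(-6334) = 215390513966/1775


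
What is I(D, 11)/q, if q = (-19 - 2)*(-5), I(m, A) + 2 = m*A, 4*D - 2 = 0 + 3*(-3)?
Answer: -17/84 ≈ -0.20238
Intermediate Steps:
D = -7/4 (D = ½ + (0 + 3*(-3))/4 = ½ + (0 - 9)/4 = ½ + (¼)*(-9) = ½ - 9/4 = -7/4 ≈ -1.7500)
I(m, A) = -2 + A*m (I(m, A) = -2 + m*A = -2 + A*m)
q = 105 (q = -21*(-5) = 105)
I(D, 11)/q = (-2 + 11*(-7/4))/105 = (-2 - 77/4)*(1/105) = -85/4*1/105 = -17/84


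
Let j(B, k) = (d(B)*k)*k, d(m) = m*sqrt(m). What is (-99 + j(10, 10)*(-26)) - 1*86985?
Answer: -87084 - 26000*sqrt(10) ≈ -1.6930e+5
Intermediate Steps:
d(m) = m**(3/2)
j(B, k) = B**(3/2)*k**2 (j(B, k) = (B**(3/2)*k)*k = (k*B**(3/2))*k = B**(3/2)*k**2)
(-99 + j(10, 10)*(-26)) - 1*86985 = (-99 + (10**(3/2)*10**2)*(-26)) - 1*86985 = (-99 + ((10*sqrt(10))*100)*(-26)) - 86985 = (-99 + (1000*sqrt(10))*(-26)) - 86985 = (-99 - 26000*sqrt(10)) - 86985 = -87084 - 26000*sqrt(10)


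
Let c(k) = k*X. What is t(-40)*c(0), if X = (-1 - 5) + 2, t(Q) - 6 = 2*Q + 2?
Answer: 0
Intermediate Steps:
t(Q) = 8 + 2*Q (t(Q) = 6 + (2*Q + 2) = 6 + (2 + 2*Q) = 8 + 2*Q)
X = -4 (X = -6 + 2 = -4)
c(k) = -4*k (c(k) = k*(-4) = -4*k)
t(-40)*c(0) = (8 + 2*(-40))*(-4*0) = (8 - 80)*0 = -72*0 = 0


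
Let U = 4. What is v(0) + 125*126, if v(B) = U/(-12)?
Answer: 47249/3 ≈ 15750.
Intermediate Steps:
v(B) = -⅓ (v(B) = 4/(-12) = 4*(-1/12) = -⅓)
v(0) + 125*126 = -⅓ + 125*126 = -⅓ + 15750 = 47249/3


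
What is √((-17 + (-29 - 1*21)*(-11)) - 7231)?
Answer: I*√6698 ≈ 81.841*I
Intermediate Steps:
√((-17 + (-29 - 1*21)*(-11)) - 7231) = √((-17 + (-29 - 21)*(-11)) - 7231) = √((-17 - 50*(-11)) - 7231) = √((-17 + 550) - 7231) = √(533 - 7231) = √(-6698) = I*√6698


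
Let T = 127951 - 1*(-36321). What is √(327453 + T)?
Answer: 5*√19669 ≈ 701.23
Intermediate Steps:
T = 164272 (T = 127951 + 36321 = 164272)
√(327453 + T) = √(327453 + 164272) = √491725 = 5*√19669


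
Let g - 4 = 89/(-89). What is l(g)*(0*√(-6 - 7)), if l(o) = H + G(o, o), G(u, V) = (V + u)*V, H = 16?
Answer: 0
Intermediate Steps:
G(u, V) = V*(V + u)
g = 3 (g = 4 + 89/(-89) = 4 + 89*(-1/89) = 4 - 1 = 3)
l(o) = 16 + 2*o² (l(o) = 16 + o*(o + o) = 16 + o*(2*o) = 16 + 2*o²)
l(g)*(0*√(-6 - 7)) = (16 + 2*3²)*(0*√(-6 - 7)) = (16 + 2*9)*(0*√(-13)) = (16 + 18)*(0*(I*√13)) = 34*0 = 0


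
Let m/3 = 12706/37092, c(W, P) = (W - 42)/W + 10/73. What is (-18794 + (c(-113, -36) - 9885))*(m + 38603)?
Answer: -28227608407200987/25497659 ≈ -1.1071e+9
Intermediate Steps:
c(W, P) = 10/73 + (-42 + W)/W (c(W, P) = (-42 + W)/W + 10*(1/73) = (-42 + W)/W + 10/73 = 10/73 + (-42 + W)/W)
m = 6353/6182 (m = 3*(12706/37092) = 3*(12706*(1/37092)) = 3*(6353/18546) = 6353/6182 ≈ 1.0277)
(-18794 + (c(-113, -36) - 9885))*(m + 38603) = (-18794 + ((83/73 - 42/(-113)) - 9885))*(6353/6182 + 38603) = (-18794 + ((83/73 - 42*(-1/113)) - 9885))*(238650099/6182) = (-18794 + ((83/73 + 42/113) - 9885))*(238650099/6182) = (-18794 + (12445/8249 - 9885))*(238650099/6182) = (-18794 - 81528920/8249)*(238650099/6182) = -236560626/8249*238650099/6182 = -28227608407200987/25497659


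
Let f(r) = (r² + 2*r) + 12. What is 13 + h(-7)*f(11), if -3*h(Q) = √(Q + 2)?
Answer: 13 - 155*I*√5/3 ≈ 13.0 - 115.53*I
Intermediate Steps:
h(Q) = -√(2 + Q)/3 (h(Q) = -√(Q + 2)/3 = -√(2 + Q)/3)
f(r) = 12 + r² + 2*r
13 + h(-7)*f(11) = 13 + (-√(2 - 7)/3)*(12 + 11² + 2*11) = 13 + (-I*√5/3)*(12 + 121 + 22) = 13 - I*√5/3*155 = 13 - 155*I*√5/3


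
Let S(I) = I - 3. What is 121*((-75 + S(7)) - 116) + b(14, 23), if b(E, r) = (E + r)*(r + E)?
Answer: -21258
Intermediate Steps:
S(I) = -3 + I
b(E, r) = (E + r)**2 (b(E, r) = (E + r)*(E + r) = (E + r)**2)
121*((-75 + S(7)) - 116) + b(14, 23) = 121*((-75 + (-3 + 7)) - 116) + (14 + 23)**2 = 121*((-75 + 4) - 116) + 37**2 = 121*(-71 - 116) + 1369 = 121*(-187) + 1369 = -22627 + 1369 = -21258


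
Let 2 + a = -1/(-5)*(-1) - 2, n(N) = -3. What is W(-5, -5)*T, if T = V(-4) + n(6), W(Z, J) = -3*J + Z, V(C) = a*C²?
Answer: -702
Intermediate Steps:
a = -21/5 (a = -2 + (-1/(-5)*(-1) - 2) = -2 + (-1*(-⅕)*(-1) - 2) = -2 + ((⅕)*(-1) - 2) = -2 + (-⅕ - 2) = -2 - 11/5 = -21/5 ≈ -4.2000)
V(C) = -21*C²/5
W(Z, J) = Z - 3*J
T = -351/5 (T = -21/5*(-4)² - 3 = -21/5*16 - 3 = -336/5 - 3 = -351/5 ≈ -70.200)
W(-5, -5)*T = (-5 - 3*(-5))*(-351/5) = (-5 + 15)*(-351/5) = 10*(-351/5) = -702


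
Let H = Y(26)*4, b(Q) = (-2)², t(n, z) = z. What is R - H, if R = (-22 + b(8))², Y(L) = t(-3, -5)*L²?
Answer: 13844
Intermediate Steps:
b(Q) = 4
Y(L) = -5*L²
H = -13520 (H = -5*26²*4 = -5*676*4 = -3380*4 = -13520)
R = 324 (R = (-22 + 4)² = (-18)² = 324)
R - H = 324 - 1*(-13520) = 324 + 13520 = 13844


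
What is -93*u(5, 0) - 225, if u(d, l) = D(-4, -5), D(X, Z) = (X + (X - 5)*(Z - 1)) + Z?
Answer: -4410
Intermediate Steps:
D(X, Z) = X + Z + (-1 + Z)*(-5 + X) (D(X, Z) = (X + (-5 + X)*(-1 + Z)) + Z = (X + (-1 + Z)*(-5 + X)) + Z = X + Z + (-1 + Z)*(-5 + X))
u(d, l) = 45 (u(d, l) = 5 - 4*(-5) - 4*(-5) = 5 + 20 + 20 = 45)
-93*u(5, 0) - 225 = -93*45 - 225 = -4185 - 225 = -4410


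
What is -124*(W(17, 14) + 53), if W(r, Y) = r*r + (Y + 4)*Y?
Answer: -73656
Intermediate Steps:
W(r, Y) = r² + Y*(4 + Y) (W(r, Y) = r² + (4 + Y)*Y = r² + Y*(4 + Y))
-124*(W(17, 14) + 53) = -124*((14² + 17² + 4*14) + 53) = -124*((196 + 289 + 56) + 53) = -124*(541 + 53) = -124*594 = -73656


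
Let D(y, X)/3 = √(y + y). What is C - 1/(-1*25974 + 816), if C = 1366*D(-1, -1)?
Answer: 1/25158 + 4098*I*√2 ≈ 3.9749e-5 + 5795.4*I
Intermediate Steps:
D(y, X) = 3*√2*√y (D(y, X) = 3*√(y + y) = 3*√(2*y) = 3*(√2*√y) = 3*√2*√y)
C = 4098*I*√2 (C = 1366*(3*√2*√(-1)) = 1366*(3*√2*I) = 1366*(3*I*√2) = 4098*I*√2 ≈ 5795.4*I)
C - 1/(-1*25974 + 816) = 4098*I*√2 - 1/(-1*25974 + 816) = 4098*I*√2 - 1/(-25974 + 816) = 4098*I*√2 - 1/(-25158) = 4098*I*√2 - 1*(-1/25158) = 4098*I*√2 + 1/25158 = 1/25158 + 4098*I*√2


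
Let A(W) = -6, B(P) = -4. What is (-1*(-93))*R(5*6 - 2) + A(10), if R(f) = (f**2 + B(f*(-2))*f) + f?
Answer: 65094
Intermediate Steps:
R(f) = f**2 - 3*f (R(f) = (f**2 - 4*f) + f = f**2 - 3*f)
(-1*(-93))*R(5*6 - 2) + A(10) = (-1*(-93))*((5*6 - 2)*(-3 + (5*6 - 2))) - 6 = 93*((30 - 2)*(-3 + (30 - 2))) - 6 = 93*(28*(-3 + 28)) - 6 = 93*(28*25) - 6 = 93*700 - 6 = 65100 - 6 = 65094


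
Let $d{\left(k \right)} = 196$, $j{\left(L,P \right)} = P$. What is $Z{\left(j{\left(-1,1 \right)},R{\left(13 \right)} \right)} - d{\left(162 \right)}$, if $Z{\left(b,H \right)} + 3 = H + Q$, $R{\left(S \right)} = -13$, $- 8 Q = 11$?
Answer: $- \frac{1707}{8} \approx -213.38$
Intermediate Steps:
$Q = - \frac{11}{8}$ ($Q = \left(- \frac{1}{8}\right) 11 = - \frac{11}{8} \approx -1.375$)
$Z{\left(b,H \right)} = - \frac{35}{8} + H$ ($Z{\left(b,H \right)} = -3 + \left(H - \frac{11}{8}\right) = -3 + \left(- \frac{11}{8} + H\right) = - \frac{35}{8} + H$)
$Z{\left(j{\left(-1,1 \right)},R{\left(13 \right)} \right)} - d{\left(162 \right)} = \left(- \frac{35}{8} - 13\right) - 196 = - \frac{139}{8} - 196 = - \frac{1707}{8}$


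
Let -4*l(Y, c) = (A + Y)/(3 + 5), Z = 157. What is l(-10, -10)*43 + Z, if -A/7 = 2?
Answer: 757/4 ≈ 189.25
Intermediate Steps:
A = -14 (A = -7*2 = -14)
l(Y, c) = 7/16 - Y/32 (l(Y, c) = -(-14 + Y)/(4*(3 + 5)) = -(-14 + Y)/(4*8) = -(-7/4 + Y/8)/4 = 7/16 - Y/32)
l(-10, -10)*43 + Z = (7/16 - 1/32*(-10))*43 + 157 = (7/16 + 5/16)*43 + 157 = (¾)*43 + 157 = 129/4 + 157 = 757/4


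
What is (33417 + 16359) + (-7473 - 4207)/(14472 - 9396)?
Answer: 63162824/1269 ≈ 49774.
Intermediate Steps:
(33417 + 16359) + (-7473 - 4207)/(14472 - 9396) = 49776 - 11680/5076 = 49776 - 11680*1/5076 = 49776 - 2920/1269 = 63162824/1269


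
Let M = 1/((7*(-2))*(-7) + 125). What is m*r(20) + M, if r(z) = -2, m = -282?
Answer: 125773/223 ≈ 564.00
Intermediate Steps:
M = 1/223 (M = 1/(-14*(-7) + 125) = 1/(98 + 125) = 1/223 ≈ 0.0044843)
m*r(20) + M = -282*(-2) + 1/223 = 564 + 1/223 = 125773/223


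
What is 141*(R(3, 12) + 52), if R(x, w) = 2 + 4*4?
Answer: 9870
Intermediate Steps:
R(x, w) = 18 (R(x, w) = 2 + 16 = 18)
141*(R(3, 12) + 52) = 141*(18 + 52) = 141*70 = 9870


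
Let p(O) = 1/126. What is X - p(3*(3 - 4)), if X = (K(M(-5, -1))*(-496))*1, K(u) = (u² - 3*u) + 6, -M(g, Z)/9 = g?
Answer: -118492417/126 ≈ -9.4042e+5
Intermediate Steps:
M(g, Z) = -9*g
p(O) = 1/126
K(u) = 6 + u² - 3*u
X = -940416 (X = ((6 + (-9*(-5))² - (-27)*(-5))*(-496))*1 = ((6 + 45² - 3*45)*(-496))*1 = ((6 + 2025 - 135)*(-496))*1 = (1896*(-496))*1 = -940416*1 = -940416)
X - p(3*(3 - 4)) = -940416 - 1*1/126 = -940416 - 1/126 = -118492417/126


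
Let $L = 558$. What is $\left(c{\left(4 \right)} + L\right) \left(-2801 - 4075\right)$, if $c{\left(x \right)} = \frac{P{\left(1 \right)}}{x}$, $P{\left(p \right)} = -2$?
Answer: $-3833370$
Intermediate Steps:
$c{\left(x \right)} = - \frac{2}{x}$
$\left(c{\left(4 \right)} + L\right) \left(-2801 - 4075\right) = \left(- \frac{2}{4} + 558\right) \left(-2801 - 4075\right) = \left(\left(-2\right) \frac{1}{4} + 558\right) \left(-6876\right) = \left(- \frac{1}{2} + 558\right) \left(-6876\right) = \frac{1115}{2} \left(-6876\right) = -3833370$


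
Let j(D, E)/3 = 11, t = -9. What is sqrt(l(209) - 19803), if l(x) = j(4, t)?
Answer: I*sqrt(19770) ≈ 140.61*I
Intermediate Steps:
j(D, E) = 33 (j(D, E) = 3*11 = 33)
l(x) = 33
sqrt(l(209) - 19803) = sqrt(33 - 19803) = sqrt(-19770) = I*sqrt(19770)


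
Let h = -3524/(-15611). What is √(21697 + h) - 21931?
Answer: -21931 + 7*√107911958549/15611 ≈ -21784.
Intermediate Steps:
h = 3524/15611 (h = -3524*(-1/15611) = 3524/15611 ≈ 0.22574)
√(21697 + h) - 21931 = √(21697 + 3524/15611) - 21931 = √(338715391/15611) - 21931 = 7*√107911958549/15611 - 21931 = -21931 + 7*√107911958549/15611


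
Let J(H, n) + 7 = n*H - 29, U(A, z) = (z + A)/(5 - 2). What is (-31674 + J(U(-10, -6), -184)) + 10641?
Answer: -60263/3 ≈ -20088.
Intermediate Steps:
U(A, z) = A/3 + z/3 (U(A, z) = (A + z)/3 = (A + z)*(⅓) = A/3 + z/3)
J(H, n) = -36 + H*n (J(H, n) = -7 + (n*H - 29) = -7 + (H*n - 29) = -7 + (-29 + H*n) = -36 + H*n)
(-31674 + J(U(-10, -6), -184)) + 10641 = (-31674 + (-36 + ((⅓)*(-10) + (⅓)*(-6))*(-184))) + 10641 = (-31674 + (-36 + (-10/3 - 2)*(-184))) + 10641 = (-31674 + (-36 - 16/3*(-184))) + 10641 = (-31674 + (-36 + 2944/3)) + 10641 = (-31674 + 2836/3) + 10641 = -92186/3 + 10641 = -60263/3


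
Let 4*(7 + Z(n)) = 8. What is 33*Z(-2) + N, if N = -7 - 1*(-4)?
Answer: -168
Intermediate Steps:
Z(n) = -5 (Z(n) = -7 + (¼)*8 = -7 + 2 = -5)
N = -3 (N = -7 + 4 = -3)
33*Z(-2) + N = 33*(-5) - 3 = -165 - 3 = -168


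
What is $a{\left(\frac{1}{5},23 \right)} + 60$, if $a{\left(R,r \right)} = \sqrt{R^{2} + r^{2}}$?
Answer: $60 + \frac{\sqrt{13226}}{5} \approx 83.001$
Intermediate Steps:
$a{\left(\frac{1}{5},23 \right)} + 60 = \sqrt{\left(\frac{1}{5}\right)^{2} + 23^{2}} + 60 = \sqrt{\left(\frac{1}{5}\right)^{2} + 529} + 60 = \sqrt{\frac{1}{25} + 529} + 60 = \sqrt{\frac{13226}{25}} + 60 = \frac{\sqrt{13226}}{5} + 60 = 60 + \frac{\sqrt{13226}}{5}$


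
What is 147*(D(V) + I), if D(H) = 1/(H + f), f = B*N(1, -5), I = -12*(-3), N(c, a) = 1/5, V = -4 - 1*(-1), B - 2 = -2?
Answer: 5243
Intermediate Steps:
B = 0 (B = 2 - 2 = 0)
V = -3 (V = -4 + 1 = -3)
N(c, a) = ⅕
I = 36
f = 0 (f = 0*(⅕) = 0)
D(H) = 1/H (D(H) = 1/(H + 0) = 1/H)
147*(D(V) + I) = 147*(1/(-3) + 36) = 147*(-⅓ + 36) = 147*(107/3) = 5243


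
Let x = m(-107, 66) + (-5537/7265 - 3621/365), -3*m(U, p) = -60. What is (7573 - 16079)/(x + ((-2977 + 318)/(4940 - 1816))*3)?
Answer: -14092721916680/11206327799 ≈ -1257.6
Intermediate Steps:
m(U, p) = 20 (m(U, p) = -1/3*(-60) = 20)
x = 4941386/530345 (x = 20 + (-5537/7265 - 3621/365) = 20 - 5665514/530345 = 4941386/530345 ≈ 9.3173)
(7573 - 16079)/(x + ((-2977 + 318)/(4940 - 1816))*3) = (7573 - 16079)/(4941386/530345 + ((-2977 + 318)/(4940 - 1816))*3) = -8506/(4941386/530345 - 2659/3124*3) = -8506/(4941386/530345 - 7977/3124) = -8506/11206327799/1656797780 = -8506*1656797780/11206327799 = -14092721916680/11206327799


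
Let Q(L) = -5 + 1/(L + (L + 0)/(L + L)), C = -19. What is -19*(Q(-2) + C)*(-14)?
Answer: -19684/3 ≈ -6561.3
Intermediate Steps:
Q(L) = -5 + 1/(½ + L) (Q(L) = -5 + 1/(L + L/((2*L))) = -5 + 1/(L + L*(1/(2*L))) = -5 + 1/(L + ½) = -5 + 1/(½ + L))
-19*(Q(-2) + C)*(-14) = -19*((-3 - 10*(-2))/(1 + 2*(-2)) - 19)*(-14) = -19*((-3 + 20)/(1 - 4) - 19)*(-14) = -19*(17/(-3) - 19)*(-14) = -19*(-⅓*17 - 19)*(-14) = -19*(-17/3 - 19)*(-14) = -19*(-74/3)*(-14) = (1406/3)*(-14) = -19684/3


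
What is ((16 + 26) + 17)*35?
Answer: 2065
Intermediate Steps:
((16 + 26) + 17)*35 = (42 + 17)*35 = 59*35 = 2065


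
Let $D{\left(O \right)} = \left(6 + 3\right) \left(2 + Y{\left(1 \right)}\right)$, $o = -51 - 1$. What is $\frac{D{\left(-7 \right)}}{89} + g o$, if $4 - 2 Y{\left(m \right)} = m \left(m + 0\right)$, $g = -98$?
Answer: $\frac{907151}{178} \approx 5096.4$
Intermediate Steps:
$o = -52$
$Y{\left(m \right)} = 2 - \frac{m^{2}}{2}$ ($Y{\left(m \right)} = 2 - \frac{m \left(m + 0\right)}{2} = 2 - \frac{m m}{2} = 2 - \frac{m^{2}}{2}$)
$D{\left(O \right)} = \frac{63}{2}$ ($D{\left(O \right)} = \left(6 + 3\right) \left(2 + \left(2 - \frac{1^{2}}{2}\right)\right) = 9 \left(2 + \left(2 - \frac{1}{2}\right)\right) = 9 \left(2 + \frac{3}{2}\right) = 9 \cdot \frac{7}{2} = \frac{63}{2}$)
$\frac{D{\left(-7 \right)}}{89} + g o = \frac{63}{2 \cdot 89} - -5096 = \frac{63}{2} \cdot \frac{1}{89} + 5096 = \frac{63}{178} + 5096 = \frac{907151}{178}$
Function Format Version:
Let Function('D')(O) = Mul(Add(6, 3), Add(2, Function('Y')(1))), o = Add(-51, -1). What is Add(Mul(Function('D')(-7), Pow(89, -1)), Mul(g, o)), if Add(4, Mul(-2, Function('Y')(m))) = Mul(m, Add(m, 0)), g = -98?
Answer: Rational(907151, 178) ≈ 5096.4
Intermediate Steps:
o = -52
Function('Y')(m) = Add(2, Mul(Rational(-1, 2), Pow(m, 2))) (Function('Y')(m) = Add(2, Mul(Rational(-1, 2), Mul(m, Add(m, 0)))) = Add(2, Mul(Rational(-1, 2), Mul(m, m))) = Add(2, Mul(Rational(-1, 2), Pow(m, 2))))
Function('D')(O) = Rational(63, 2) (Function('D')(O) = Mul(Add(6, 3), Add(2, Add(2, Mul(Rational(-1, 2), Pow(1, 2))))) = Mul(9, Add(2, Add(2, Mul(Rational(-1, 2), 1)))) = Mul(9, Add(2, Add(2, Rational(-1, 2)))) = Mul(9, Add(2, Rational(3, 2))) = Mul(9, Rational(7, 2)) = Rational(63, 2))
Add(Mul(Function('D')(-7), Pow(89, -1)), Mul(g, o)) = Add(Mul(Rational(63, 2), Pow(89, -1)), Mul(-98, -52)) = Add(Mul(Rational(63, 2), Rational(1, 89)), 5096) = Add(Rational(63, 178), 5096) = Rational(907151, 178)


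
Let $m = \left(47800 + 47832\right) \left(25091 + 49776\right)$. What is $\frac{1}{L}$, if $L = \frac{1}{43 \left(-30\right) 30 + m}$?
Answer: $7159642244$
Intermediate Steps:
$m = 7159680944$ ($m = 95632 \cdot 74867 = 7159680944$)
$L = \frac{1}{7159642244}$ ($L = \frac{1}{43 \left(-30\right) 30 + 7159680944} = \frac{1}{\left(-1290\right) 30 + 7159680944} = \frac{1}{-38700 + 7159680944} = \frac{1}{7159642244} \approx 1.3967 \cdot 10^{-10}$)
$\frac{1}{L} = \frac{1}{\frac{1}{7159642244}} = 7159642244$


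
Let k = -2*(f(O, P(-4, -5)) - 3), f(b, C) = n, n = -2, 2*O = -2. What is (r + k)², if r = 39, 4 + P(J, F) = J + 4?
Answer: 2401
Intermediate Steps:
O = -1 (O = (½)*(-2) = -1)
P(J, F) = J (P(J, F) = -4 + (J + 4) = -4 + (4 + J) = J)
f(b, C) = -2
k = 10 (k = -2*(-2 - 3) = -2*(-5) = 10)
(r + k)² = (39 + 10)² = 49² = 2401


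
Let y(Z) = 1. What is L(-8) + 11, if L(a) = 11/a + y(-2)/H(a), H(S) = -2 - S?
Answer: 235/24 ≈ 9.7917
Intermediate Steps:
L(a) = 1/(-2 - a) + 11/a (L(a) = 11/a + 1/(-2 - a) = 1/(-2 - a) + 11/a)
L(-8) + 11 = 2*(11 + 5*(-8))/(-8*(2 - 8)) + 11 = 2*(-⅛)*(11 - 40)/(-6) + 11 = 2*(-⅛)*(-⅙)*(-29) + 11 = -29/24 + 11 = 235/24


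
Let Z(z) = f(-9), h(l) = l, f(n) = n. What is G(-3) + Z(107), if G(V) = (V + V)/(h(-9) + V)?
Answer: -17/2 ≈ -8.5000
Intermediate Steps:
Z(z) = -9
G(V) = 2*V/(-9 + V) (G(V) = (V + V)/(-9 + V) = (2*V)/(-9 + V) = 2*V/(-9 + V))
G(-3) + Z(107) = 2*(-3)/(-9 - 3) - 9 = 2*(-3)/(-12) - 9 = 2*(-3)*(-1/12) - 9 = ½ - 9 = -17/2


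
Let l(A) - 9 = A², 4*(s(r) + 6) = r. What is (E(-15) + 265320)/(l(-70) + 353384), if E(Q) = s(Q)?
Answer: 353747/477724 ≈ 0.74048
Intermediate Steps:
s(r) = -6 + r/4
l(A) = 9 + A²
E(Q) = -6 + Q/4
(E(-15) + 265320)/(l(-70) + 353384) = ((-6 + (¼)*(-15)) + 265320)/((9 + (-70)²) + 353384) = ((-6 - 15/4) + 265320)/((9 + 4900) + 353384) = (-39/4 + 265320)/(4909 + 353384) = (1061241/4)/358293 = (1061241/4)*(1/358293) = 353747/477724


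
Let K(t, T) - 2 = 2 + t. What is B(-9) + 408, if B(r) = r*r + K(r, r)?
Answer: 484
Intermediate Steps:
K(t, T) = 4 + t (K(t, T) = 2 + (2 + t) = 4 + t)
B(r) = 4 + r + r² (B(r) = r*r + (4 + r) = r² + (4 + r) = 4 + r + r²)
B(-9) + 408 = (4 - 9 + (-9)²) + 408 = (4 - 9 + 81) + 408 = 76 + 408 = 484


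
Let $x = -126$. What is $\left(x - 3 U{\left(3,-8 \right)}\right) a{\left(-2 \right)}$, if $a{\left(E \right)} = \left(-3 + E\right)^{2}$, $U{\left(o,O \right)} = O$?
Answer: $-2550$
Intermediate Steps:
$\left(x - 3 U{\left(3,-8 \right)}\right) a{\left(-2 \right)} = \left(-126 - -24\right) \left(-3 - 2\right)^{2} = \left(-126 + 24\right) \left(-5\right)^{2} = \left(-102\right) 25 = -2550$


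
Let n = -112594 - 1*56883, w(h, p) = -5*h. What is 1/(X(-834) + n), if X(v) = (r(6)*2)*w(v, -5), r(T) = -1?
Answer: -1/177817 ≈ -5.6238e-6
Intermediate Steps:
n = -169477 (n = -112594 - 56883 = -169477)
X(v) = 10*v (X(v) = (-1*2)*(-5*v) = -(-10)*v = 10*v)
1/(X(-834) + n) = 1/(10*(-834) - 169477) = 1/(-8340 - 169477) = 1/(-177817) = -1/177817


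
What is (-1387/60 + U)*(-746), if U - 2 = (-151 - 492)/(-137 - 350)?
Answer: 215761477/14610 ≈ 14768.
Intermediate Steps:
U = 1617/487 (U = 2 + (-151 - 492)/(-137 - 350) = 2 - 643/(-487) = 2 - 643*(-1/487) = 2 + 643/487 = 1617/487 ≈ 3.3203)
(-1387/60 + U)*(-746) = (-1387/60 + 1617/487)*(-746) = -578449/29220*(-746) = 215761477/14610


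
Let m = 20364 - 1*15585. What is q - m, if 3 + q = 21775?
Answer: 16993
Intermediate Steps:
q = 21772 (q = -3 + 21775 = 21772)
m = 4779 (m = 20364 - 15585 = 4779)
q - m = 21772 - 1*4779 = 21772 - 4779 = 16993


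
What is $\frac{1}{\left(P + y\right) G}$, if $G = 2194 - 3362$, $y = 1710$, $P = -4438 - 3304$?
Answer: $\frac{1}{7045376} \approx 1.4194 \cdot 10^{-7}$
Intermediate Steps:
$P = -7742$ ($P = -4438 - 3304 = -7742$)
$G = -1168$ ($G = 2194 - 3362 = -1168$)
$\frac{1}{\left(P + y\right) G} = \frac{1}{\left(-7742 + 1710\right) \left(-1168\right)} = \frac{1}{-6032} \left(- \frac{1}{1168}\right) = \left(- \frac{1}{6032}\right) \left(- \frac{1}{1168}\right) = \frac{1}{7045376}$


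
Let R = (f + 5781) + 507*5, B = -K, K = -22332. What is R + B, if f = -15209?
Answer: 15439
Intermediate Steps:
B = 22332 (B = -1*(-22332) = 22332)
R = -6893 (R = (-15209 + 5781) + 507*5 = -9428 + 2535 = -6893)
R + B = -6893 + 22332 = 15439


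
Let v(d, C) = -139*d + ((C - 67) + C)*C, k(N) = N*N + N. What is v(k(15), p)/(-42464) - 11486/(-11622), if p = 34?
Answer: 218764069/123379152 ≈ 1.7731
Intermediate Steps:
k(N) = N + N**2 (k(N) = N**2 + N = N + N**2)
v(d, C) = -139*d + C*(-67 + 2*C) (v(d, C) = -139*d + ((-67 + C) + C)*C = -139*d + (-67 + 2*C)*C = -139*d + C*(-67 + 2*C))
v(k(15), p)/(-42464) - 11486/(-11622) = (-2085*(1 + 15) - 67*34 + 2*34**2)/(-42464) - 11486/(-11622) = (-2085*16 - 2278 + 2*1156)*(-1/42464) - 11486*(-1/11622) = (-139*240 - 2278 + 2312)*(-1/42464) + 5743/5811 = (-33360 - 2278 + 2312)*(-1/42464) + 5743/5811 = -33326*(-1/42464) + 5743/5811 = 16663/21232 + 5743/5811 = 218764069/123379152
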